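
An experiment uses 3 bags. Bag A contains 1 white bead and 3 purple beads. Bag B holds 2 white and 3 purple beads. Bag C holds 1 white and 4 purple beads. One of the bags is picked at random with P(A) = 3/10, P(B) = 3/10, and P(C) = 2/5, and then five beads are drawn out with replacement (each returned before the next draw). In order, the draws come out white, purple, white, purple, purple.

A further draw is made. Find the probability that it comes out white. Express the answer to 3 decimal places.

The likelihood of the observed sequence under each hypothesis: P(data | bag A) = (1/4)(3/4)(1/4)(3/4)(3/4) = 0.026367; P(data | bag B) = (2/5)(3/5)(2/5)(3/5)(3/5) = 0.03456; P(data | bag C) = (1/5)(4/5)(1/5)(4/5)(4/5) = 0.02048.
Multiplying each by its prior: 3/10 · 0.026367 = 0.0079102, 3/10 · 0.03456 = 0.010368, 2/5 · 0.02048 = 0.008192; these sum to 0.02647.
Normalising, the posterior is P(bag A | data) = 0.29883, P(bag B | data) = 0.39169, P(bag C | data) = 0.30948.
The predictive probability is P(white next | data) = (1/4)(0.29883) + (2/5)(0.39169) + (1/5)(0.30948) = 0.29328.

0.293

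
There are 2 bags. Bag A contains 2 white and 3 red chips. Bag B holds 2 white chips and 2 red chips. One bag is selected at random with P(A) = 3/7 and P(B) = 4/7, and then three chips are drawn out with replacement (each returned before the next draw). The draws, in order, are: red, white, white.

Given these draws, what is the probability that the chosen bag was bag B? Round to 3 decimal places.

0.635

Under each hypothesis, the probability of the observed sequence is: P(data | bag A) = (3/5)(2/5)(2/5) = 0.096; P(data | bag B) = (2/4)(2/4)(2/4) = 0.125.
The prior-weighted likelihoods are 3/7 · 0.096 = 0.041143, 4/7 · 0.125 = 0.071429; these sum to 0.11257.
By Bayes' rule, P(bag B | data) = (0.071429) / (0.11257) = 0.63452.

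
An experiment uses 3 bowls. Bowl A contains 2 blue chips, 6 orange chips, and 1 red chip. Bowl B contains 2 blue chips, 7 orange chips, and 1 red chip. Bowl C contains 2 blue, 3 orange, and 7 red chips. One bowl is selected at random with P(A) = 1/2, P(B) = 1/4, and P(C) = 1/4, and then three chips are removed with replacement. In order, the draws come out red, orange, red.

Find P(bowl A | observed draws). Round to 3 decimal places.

0.152

The likelihood of the observed sequence under each hypothesis: P(data | bowl A) = (1/9)(6/9)(1/9) = 0.0082305; P(data | bowl B) = (1/10)(7/10)(1/10) = 0.007; P(data | bowl C) = (7/12)(3/12)(7/12) = 0.085069.
Multiplying each by its prior: 1/2 · 0.0082305 = 0.0041152, 1/4 · 0.007 = 0.00175, 1/4 · 0.085069 = 0.021267; these sum to 0.027133.
So P(bowl A | data) = (0.0041152) / (0.027133) = 0.15167.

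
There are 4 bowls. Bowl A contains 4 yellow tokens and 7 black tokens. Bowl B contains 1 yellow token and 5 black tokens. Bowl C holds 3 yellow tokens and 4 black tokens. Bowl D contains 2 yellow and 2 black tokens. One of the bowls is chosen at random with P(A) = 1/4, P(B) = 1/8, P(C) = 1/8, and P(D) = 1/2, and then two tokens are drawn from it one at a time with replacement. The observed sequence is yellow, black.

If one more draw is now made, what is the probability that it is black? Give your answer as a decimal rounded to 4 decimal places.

0.5687

Compute the likelihood of the observed sequence for each case: P(data | bowl A) = (4/11)(7/11) = 0.2314; P(data | bowl B) = (1/6)(5/6) = 0.13889; P(data | bowl C) = (3/7)(4/7) = 0.2449; P(data | bowl D) = (2/4)(2/4) = 0.25.
Weighting by the prior gives 1/4 · 0.2314 = 0.057851, 1/8 · 0.13889 = 0.017361, 1/8 · 0.2449 = 0.030612, 1/2 · 0.25 = 0.125; with total 0.23082.
Normalising, the posterior is P(bowl A | data) = 0.25063, P(bowl B | data) = 0.075213, P(bowl C | data) = 0.13262, P(bowl D | data) = 0.54154.
Averaging over the posterior, P(black next | data) = (7/11)(0.25063) + (5/6)(0.075213) + (4/7)(0.13262) + (1/2)(0.54154) = 0.56872.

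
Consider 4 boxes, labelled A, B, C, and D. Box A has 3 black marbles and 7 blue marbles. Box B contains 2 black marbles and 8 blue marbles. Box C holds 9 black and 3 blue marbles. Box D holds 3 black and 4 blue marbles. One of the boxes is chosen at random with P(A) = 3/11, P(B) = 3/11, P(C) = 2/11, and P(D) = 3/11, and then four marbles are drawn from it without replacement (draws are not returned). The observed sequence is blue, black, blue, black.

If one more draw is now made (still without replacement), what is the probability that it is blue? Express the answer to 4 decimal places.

0.6810

The likelihood of the observed sequence under each hypothesis: P(data | box A) = (7/10)(3/9)(6/8)(2/7) = 0.05; P(data | box B) = (8/10)(2/9)(7/8)(1/7) = 0.022222; P(data | box C) = (3/12)(9/11)(2/10)(8/9) = 0.036364; P(data | box D) = (4/7)(3/6)(3/5)(2/4) = 0.085714.
Weighting by the prior gives 3/11 · 0.05 = 0.013636, 3/11 · 0.022222 = 0.0060606, 2/11 · 0.036364 = 0.0066116, 3/11 · 0.085714 = 0.023377; summing to 0.049685.
Normalising, the posterior is P(box A | data) = 0.27446, P(box B | data) = 0.12198, P(box C | data) = 0.13307, P(box D | data) = 0.4705.
Averaging over the posterior, P(blue next | data) = (5/6)(0.27446) + (1)(0.12198) + (1/8)(0.13307) + (2/3)(0.4705) = 0.68099.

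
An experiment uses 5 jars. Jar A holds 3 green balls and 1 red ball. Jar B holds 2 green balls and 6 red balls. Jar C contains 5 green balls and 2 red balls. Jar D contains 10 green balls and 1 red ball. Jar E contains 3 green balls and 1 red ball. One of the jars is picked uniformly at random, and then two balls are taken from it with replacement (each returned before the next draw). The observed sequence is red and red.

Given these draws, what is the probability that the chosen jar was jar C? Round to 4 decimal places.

For each hypothesis, P(data | H) works out to: P(data | jar A) = (1/4)(1/4) = 0.0625; P(data | jar B) = (6/8)(6/8) = 0.5625; P(data | jar C) = (2/7)(2/7) = 0.081633; P(data | jar D) = (1/11)(1/11) = 0.0082645; P(data | jar E) = (1/4)(1/4) = 0.0625.
Weighting by the prior gives 1/5 · 0.0625 = 0.0125, 1/5 · 0.5625 = 0.1125, 1/5 · 0.081633 = 0.016327, 1/5 · 0.0082645 = 0.0016529, 1/5 · 0.0625 = 0.0125; these sum to 0.15548.
So P(jar C | data) = (0.016327) / (0.15548) = 0.10501.

0.1050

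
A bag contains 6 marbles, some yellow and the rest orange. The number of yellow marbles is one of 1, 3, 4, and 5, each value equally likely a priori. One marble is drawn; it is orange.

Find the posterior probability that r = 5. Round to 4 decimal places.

0.0909

Compute the likelihood of this draw for each case: P(data | r = 1) = (5/6) = 5/6; P(data | r = 3) = (3/6) = 1/2; P(data | r = 4) = (2/6) = 1/3; P(data | r = 5) = (1/6) = 1/6.
Weighting by the prior gives 1/4 · 5/6 = 5/24, 1/4 · 1/2 = 1/8, 1/4 · 1/3 = 1/12, 1/4 · 1/6 = 1/24; summing to 11/24.
By Bayes' rule, P(r = 5 | data) = (1/24) / (11/24) = 1/11.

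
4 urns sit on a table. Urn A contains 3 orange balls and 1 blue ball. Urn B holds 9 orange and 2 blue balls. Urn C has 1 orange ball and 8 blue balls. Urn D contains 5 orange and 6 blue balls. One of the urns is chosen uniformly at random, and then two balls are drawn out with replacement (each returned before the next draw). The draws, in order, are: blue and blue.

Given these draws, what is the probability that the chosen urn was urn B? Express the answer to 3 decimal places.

0.028

Compute the likelihood of the observed sequence for each case: P(data | urn A) = (1/4)(1/4) = 0.0625; P(data | urn B) = (2/11)(2/11) = 0.033058; P(data | urn C) = (8/9)(8/9) = 0.79012; P(data | urn D) = (6/11)(6/11) = 0.29752.
Multiplying each by its prior: 1/4 · 0.0625 = 0.015625, 1/4 · 0.033058 = 0.0082645, 1/4 · 0.79012 = 0.19753, 1/4 · 0.29752 = 0.07438; summing to 0.2958.
Hence P(urn B | data) = (0.0082645) / (0.2958) = 0.027939.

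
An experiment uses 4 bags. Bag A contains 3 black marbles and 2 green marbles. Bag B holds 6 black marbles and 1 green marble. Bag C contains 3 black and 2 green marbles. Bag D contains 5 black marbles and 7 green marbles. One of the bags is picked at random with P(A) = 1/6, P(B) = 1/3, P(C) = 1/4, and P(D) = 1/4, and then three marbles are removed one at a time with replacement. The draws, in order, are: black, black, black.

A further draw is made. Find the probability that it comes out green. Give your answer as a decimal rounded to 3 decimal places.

The likelihood of the observed sequence under each hypothesis: P(data | bag A) = (3/5)(3/5)(3/5) = 0.216; P(data | bag B) = (6/7)(6/7)(6/7) = 0.62974; P(data | bag C) = (3/5)(3/5)(3/5) = 0.216; P(data | bag D) = (5/12)(5/12)(5/12) = 0.072338.
Multiplying each by its prior: 1/6 · 0.216 = 0.036, 1/3 · 0.62974 = 0.20991, 1/4 · 0.216 = 0.054, 1/4 · 0.072338 = 0.018084; with total 0.318.
Dividing through by the total gives posterior P(bag A | data) = 0.11321, P(bag B | data) = 0.66011, P(bag C | data) = 0.16981, P(bag D | data) = 0.05687.
The predictive probability is P(green next | data) = (2/5)(0.11321) + (1/7)(0.66011) + (2/5)(0.16981) + (7/12)(0.05687) = 0.24068.

0.241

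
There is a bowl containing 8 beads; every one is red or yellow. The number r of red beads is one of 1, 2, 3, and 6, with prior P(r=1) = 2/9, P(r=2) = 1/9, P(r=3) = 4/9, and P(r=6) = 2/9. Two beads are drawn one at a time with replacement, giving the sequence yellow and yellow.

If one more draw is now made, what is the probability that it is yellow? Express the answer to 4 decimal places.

Compute the likelihood of the observed sequence for each case: P(data | r = 1) = (7/8)(7/8) = 49/64; P(data | r = 2) = (6/8)(6/8) = 9/16; P(data | r = 3) = (5/8)(5/8) = 25/64; P(data | r = 6) = (2/8)(2/8) = 1/16.
Multiplying each by its prior: 2/9 · 49/64 = 49/288, 1/9 · 9/16 = 1/16, 4/9 · 25/64 = 25/144, 2/9 · 1/16 = 1/72; summing to 121/288.
Normalising, the posterior is P(r = 1 | data) = 49/121, P(r = 2 | data) = 18/121, P(r = 3 | data) = 50/121, P(r = 6 | data) = 4/121.
So P(yellow next | data) = Σ P(yellow next | H) P(H | data) = (7/8)(49/121) + (3/4)(18/121) + (5/8)(50/121) + (1/4)(4/121) = 709/968.

0.7324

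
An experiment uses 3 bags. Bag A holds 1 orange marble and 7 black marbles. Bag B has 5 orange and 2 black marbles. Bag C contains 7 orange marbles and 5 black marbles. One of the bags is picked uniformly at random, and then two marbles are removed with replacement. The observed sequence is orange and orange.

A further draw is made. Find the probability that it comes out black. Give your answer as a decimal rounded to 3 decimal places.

0.348

For each hypothesis, P(data | H) works out to: P(data | bag A) = (1/8)(1/8) = 0.015625; P(data | bag B) = (5/7)(5/7) = 0.5102; P(data | bag C) = (7/12)(7/12) = 0.34028.
Weighting by the prior gives 1/3 · 0.015625 = 0.0052083, 1/3 · 0.5102 = 0.17007, 1/3 · 0.34028 = 0.11343; with total 0.2887.
Dividing through by the total gives posterior P(bag A | data) = 0.01804, P(bag B | data) = 0.58908, P(bag C | data) = 0.39288.
So P(black next | data) = Σ P(black next | H) P(H | data) = (7/8)(0.01804) + (2/7)(0.58908) + (5/12)(0.39288) = 0.34779.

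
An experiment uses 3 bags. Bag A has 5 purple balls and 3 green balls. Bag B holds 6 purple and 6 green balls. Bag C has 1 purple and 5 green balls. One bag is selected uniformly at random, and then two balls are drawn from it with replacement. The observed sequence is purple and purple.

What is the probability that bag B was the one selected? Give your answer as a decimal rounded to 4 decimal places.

For each hypothesis, P(data | H) works out to: P(data | bag A) = (5/8)(5/8) = 0.39062; P(data | bag B) = (6/12)(6/12) = 0.25; P(data | bag C) = (1/6)(1/6) = 0.027778.
Multiplying each by its prior: 1/3 · 0.39062 = 0.13021, 1/3 · 0.25 = 0.083333, 1/3 · 0.027778 = 0.0092593; with total 0.2228.
Therefore the posterior P(bag B | data) = (0.083333) / (0.2228) = 0.37403.

0.3740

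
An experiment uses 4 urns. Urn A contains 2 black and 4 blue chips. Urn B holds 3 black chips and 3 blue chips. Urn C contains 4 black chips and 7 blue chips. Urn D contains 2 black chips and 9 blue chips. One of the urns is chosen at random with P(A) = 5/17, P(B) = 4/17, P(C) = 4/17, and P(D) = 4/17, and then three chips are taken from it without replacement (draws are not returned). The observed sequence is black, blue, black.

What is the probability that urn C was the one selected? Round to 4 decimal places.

Compute the likelihood of the observed sequence for each case: P(data | urn A) = (2/6)(4/5)(1/4) = 0.066667; P(data | urn B) = (3/6)(3/5)(2/4) = 0.15; P(data | urn C) = (4/11)(7/10)(3/9) = 0.084848; P(data | urn D) = (2/11)(9/10)(1/9) = 0.018182.
Weighting by the prior gives 5/17 · 0.066667 = 0.019608, 4/17 · 0.15 = 0.035294, 4/17 · 0.084848 = 0.019964, 4/17 · 0.018182 = 0.0042781; summing to 0.079144.
So P(urn C | data) = (0.019964) / (0.079144) = 0.25225.

0.2523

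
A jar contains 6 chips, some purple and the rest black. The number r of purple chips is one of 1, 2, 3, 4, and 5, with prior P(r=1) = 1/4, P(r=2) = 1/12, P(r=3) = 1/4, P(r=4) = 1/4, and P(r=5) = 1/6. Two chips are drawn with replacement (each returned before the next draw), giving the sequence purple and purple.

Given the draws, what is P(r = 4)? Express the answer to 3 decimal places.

0.364

Under each hypothesis, the probability of the observed sequence is: P(data | r = 1) = (1/6)(1/6) = 1/36; P(data | r = 2) = (2/6)(2/6) = 1/9; P(data | r = 3) = (3/6)(3/6) = 1/4; P(data | r = 4) = (4/6)(4/6) = 4/9; P(data | r = 5) = (5/6)(5/6) = 25/36.
Weighting by the prior gives 1/4 · 1/36 = 1/144, 1/12 · 1/9 = 1/108, 1/4 · 1/4 = 1/16, 1/4 · 4/9 = 1/9, 1/6 · 25/36 = 25/216; these sum to 11/36.
Therefore the posterior P(r = 4 | data) = (1/9) / (11/36) = 4/11.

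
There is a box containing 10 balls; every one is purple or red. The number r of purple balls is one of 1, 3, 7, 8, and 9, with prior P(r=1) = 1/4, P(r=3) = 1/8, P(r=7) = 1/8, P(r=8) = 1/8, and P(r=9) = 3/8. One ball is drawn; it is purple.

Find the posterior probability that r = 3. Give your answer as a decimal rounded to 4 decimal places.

For each hypothesis, P(data | H) works out to: P(data | r = 1) = (1/10) = 1/10; P(data | r = 3) = (3/10) = 3/10; P(data | r = 7) = (7/10) = 7/10; P(data | r = 8) = (8/10) = 4/5; P(data | r = 9) = (9/10) = 9/10.
The prior-weighted likelihoods are 1/4 · 1/10 = 1/40, 1/8 · 3/10 = 3/80, 1/8 · 7/10 = 7/80, 1/8 · 4/5 = 1/10, 3/8 · 9/10 = 27/80; these sum to 47/80.
So P(r = 3 | data) = (3/80) / (47/80) = 3/47.

0.0638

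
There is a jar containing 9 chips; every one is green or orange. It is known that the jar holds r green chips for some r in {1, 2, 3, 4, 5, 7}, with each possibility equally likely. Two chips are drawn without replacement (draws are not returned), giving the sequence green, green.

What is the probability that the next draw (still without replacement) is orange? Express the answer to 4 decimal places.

For each hypothesis, P(data | H) works out to: P(data | r = 1) = (1/9)(0/8) = 0; P(data | r = 2) = (2/9)(1/8) = 1/36; P(data | r = 3) = (3/9)(2/8) = 1/12; P(data | r = 4) = (4/9)(3/8) = 1/6; P(data | r = 5) = (5/9)(4/8) = 5/18; P(data | r = 7) = (7/9)(6/8) = 7/12.
The prior-weighted likelihoods are 1/6 · 0 = 0, 1/6 · 1/36 = 1/216, 1/6 · 1/12 = 1/72, 1/6 · 1/6 = 1/36, 1/6 · 5/18 = 5/108, 1/6 · 7/12 = 7/72; summing to 41/216.
The posterior is then P(r = 1 | data) = 0, P(r = 2 | data) = 1/41, P(r = 3 | data) = 3/41, P(r = 4 | data) = 6/41, P(r = 5 | data) = 10/41, P(r = 7 | data) = 21/41.
Averaging over the posterior, P(orange next | data) = (1)(1/41) + (6/7)(3/41) + (5/7)(6/41) + (4/7)(10/41) + (2/7)(21/41) = 137/287.

0.4774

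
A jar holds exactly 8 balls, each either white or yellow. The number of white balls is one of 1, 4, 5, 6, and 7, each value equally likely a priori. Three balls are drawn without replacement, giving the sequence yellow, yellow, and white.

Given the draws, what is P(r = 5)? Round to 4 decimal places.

0.2273

Compute the likelihood of the observed sequence for each case: P(data | r = 1) = (7/8)(6/7)(1/6) = 1/8; P(data | r = 4) = (4/8)(3/7)(4/6) = 1/7; P(data | r = 5) = (3/8)(2/7)(5/6) = 5/56; P(data | r = 6) = (2/8)(1/7)(6/6) = 1/28; P(data | r = 7) = (1/8)(0/7) = 0.
Weighting by the prior gives 1/5 · 1/8 = 1/40, 1/5 · 1/7 = 1/35, 1/5 · 5/56 = 1/56, 1/5 · 1/28 = 1/140, 1/5 · 0 = 0; summing to 11/140.
By Bayes' rule, P(r = 5 | data) = (1/56) / (11/140) = 5/22.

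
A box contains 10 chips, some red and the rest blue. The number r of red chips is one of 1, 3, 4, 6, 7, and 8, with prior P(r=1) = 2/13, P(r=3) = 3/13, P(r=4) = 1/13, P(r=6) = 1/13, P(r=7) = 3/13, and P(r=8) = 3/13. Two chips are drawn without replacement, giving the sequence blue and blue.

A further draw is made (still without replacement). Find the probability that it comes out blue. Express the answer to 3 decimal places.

For each hypothesis, P(data | H) works out to: P(data | r = 1) = (9/10)(8/9) = 4/5; P(data | r = 3) = (7/10)(6/9) = 7/15; P(data | r = 4) = (6/10)(5/9) = 1/3; P(data | r = 6) = (4/10)(3/9) = 2/15; P(data | r = 7) = (3/10)(2/9) = 1/15; P(data | r = 8) = (2/10)(1/9) = 1/45.
The prior-weighted likelihoods are 2/13 · 4/5 = 8/65, 3/13 · 7/15 = 7/65, 1/13 · 1/3 = 1/39, 1/13 · 2/15 = 2/195, 3/13 · 1/15 = 1/65, 3/13 · 1/45 = 1/195; summing to 56/195.
Dividing through by the total gives posterior P(r = 1 | data) = 3/7, P(r = 3 | data) = 3/8, P(r = 4 | data) = 5/56, P(r = 6 | data) = 1/28, P(r = 7 | data) = 3/56, P(r = 8 | data) = 1/56.
Averaging over the posterior, P(blue next | data) = (7/8)(3/7) + (5/8)(3/8) + (1/2)(5/56) + (1/4)(1/28) + (1/8)(3/56) + (0)(1/56) = 75/112.

0.670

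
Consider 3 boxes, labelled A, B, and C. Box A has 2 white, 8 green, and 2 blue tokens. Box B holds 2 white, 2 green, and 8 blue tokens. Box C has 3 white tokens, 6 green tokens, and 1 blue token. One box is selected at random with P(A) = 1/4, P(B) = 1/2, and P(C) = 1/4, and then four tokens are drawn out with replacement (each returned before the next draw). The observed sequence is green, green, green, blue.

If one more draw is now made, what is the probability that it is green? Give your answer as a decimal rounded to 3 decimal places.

0.608

For each hypothesis, P(data | H) works out to: P(data | box A) = (8/12)(8/12)(8/12)(2/12) = 0.049383; P(data | box B) = (2/12)(2/12)(2/12)(8/12) = 0.0030864; P(data | box C) = (6/10)(6/10)(6/10)(1/10) = 0.0216.
Multiplying each by its prior: 1/4 · 0.049383 = 0.012346, 1/2 · 0.0030864 = 0.0015432, 1/4 · 0.0216 = 0.0054; with total 0.019289.
Normalising, the posterior is P(box A | data) = 0.64004, P(box B | data) = 0.080005, P(box C | data) = 0.27995.
Averaging over the posterior, P(green next | data) = (2/3)(0.64004) + (1/6)(0.080005) + (3/5)(0.27995) = 0.608.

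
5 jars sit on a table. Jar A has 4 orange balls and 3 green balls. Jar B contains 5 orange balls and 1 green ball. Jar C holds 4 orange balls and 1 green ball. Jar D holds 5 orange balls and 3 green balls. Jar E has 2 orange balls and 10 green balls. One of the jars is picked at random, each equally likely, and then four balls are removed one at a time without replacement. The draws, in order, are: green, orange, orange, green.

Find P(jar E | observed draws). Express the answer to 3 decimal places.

The likelihood of the observed sequence under each hypothesis: P(data | jar A) = (3/7)(4/6)(3/5)(2/4) = 0.085714; P(data | jar B) = (1/6)(5/5)(4/4)(0/3) = 0; P(data | jar C) = (1/5)(4/4)(3/3)(0/2) = 0; P(data | jar D) = (3/8)(5/7)(4/6)(2/5) = 0.071429; P(data | jar E) = (10/12)(2/11)(1/10)(9/9) = 0.015152.
Weighting by the prior gives 1/5 · 0.085714 = 0.017143, 1/5 · 0 = 0, 1/5 · 0 = 0, 1/5 · 0.071429 = 0.014286, 1/5 · 0.015152 = 0.0030303; summing to 0.034459.
Therefore the posterior P(jar E | data) = (0.0030303) / (0.034459) = 0.08794.

0.088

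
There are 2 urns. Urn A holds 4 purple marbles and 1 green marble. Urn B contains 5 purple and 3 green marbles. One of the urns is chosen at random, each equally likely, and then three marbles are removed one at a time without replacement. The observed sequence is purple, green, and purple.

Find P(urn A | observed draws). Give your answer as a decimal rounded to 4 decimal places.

0.5283

The likelihood of the observed sequence under each hypothesis: P(data | urn A) = (4/5)(1/4)(3/3) = 1/5; P(data | urn B) = (5/8)(3/7)(4/6) = 5/28.
The prior-weighted likelihoods are 1/2 · 1/5 = 1/10, 1/2 · 5/28 = 5/56; these sum to 53/280.
By Bayes' rule, P(urn A | data) = (1/10) / (53/280) = 28/53.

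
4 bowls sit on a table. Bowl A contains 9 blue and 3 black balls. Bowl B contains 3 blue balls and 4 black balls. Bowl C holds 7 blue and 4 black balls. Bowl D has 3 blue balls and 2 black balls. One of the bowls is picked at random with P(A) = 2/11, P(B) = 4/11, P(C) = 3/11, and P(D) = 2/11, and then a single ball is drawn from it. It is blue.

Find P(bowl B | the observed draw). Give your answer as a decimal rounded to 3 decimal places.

0.271

Compute the likelihood of this draw for each case: P(data | bowl A) = (9/12) = 0.75; P(data | bowl B) = (3/7) = 0.42857; P(data | bowl C) = (7/11) = 0.63636; P(data | bowl D) = (3/5) = 0.6.
Multiplying each by its prior: 2/11 · 0.75 = 0.13636, 4/11 · 0.42857 = 0.15584, 3/11 · 0.63636 = 0.17355, 2/11 · 0.6 = 0.10909; with total 0.57485.
Therefore the posterior P(bowl B | data) = (0.15584) / (0.57485) = 0.2711.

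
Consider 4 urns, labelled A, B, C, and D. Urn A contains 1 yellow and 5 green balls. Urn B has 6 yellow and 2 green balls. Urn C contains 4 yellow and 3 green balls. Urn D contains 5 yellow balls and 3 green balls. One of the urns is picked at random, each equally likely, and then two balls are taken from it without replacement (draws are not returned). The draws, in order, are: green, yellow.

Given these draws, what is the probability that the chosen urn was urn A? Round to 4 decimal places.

0.1783

For each hypothesis, P(data | H) works out to: P(data | urn A) = (5/6)(1/5) = 1/6; P(data | urn B) = (2/8)(6/7) = 3/14; P(data | urn C) = (3/7)(4/6) = 2/7; P(data | urn D) = (3/8)(5/7) = 15/56.
Weighting by the prior gives 1/4 · 1/6 = 1/24, 1/4 · 3/14 = 3/56, 1/4 · 2/7 = 1/14, 1/4 · 15/56 = 15/224; summing to 157/672.
By Bayes' rule, P(urn A | data) = (1/24) / (157/672) = 28/157.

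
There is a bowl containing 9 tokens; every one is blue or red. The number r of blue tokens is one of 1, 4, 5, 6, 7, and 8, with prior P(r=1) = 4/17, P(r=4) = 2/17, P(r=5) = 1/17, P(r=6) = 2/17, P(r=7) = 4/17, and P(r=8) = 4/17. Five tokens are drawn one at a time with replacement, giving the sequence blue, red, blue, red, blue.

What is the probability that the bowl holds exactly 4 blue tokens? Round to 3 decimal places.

The likelihood of the observed sequence under each hypothesis: P(data | r = 1) = (1/9)(8/9)(1/9)(8/9)(1/9) = 0.0010838; P(data | r = 4) = (4/9)(5/9)(4/9)(5/9)(4/9) = 0.027096; P(data | r = 5) = (5/9)(4/9)(5/9)(4/9)(5/9) = 0.03387; P(data | r = 6) = (6/9)(3/9)(6/9)(3/9)(6/9) = 0.032922; P(data | r = 7) = (7/9)(2/9)(7/9)(2/9)(7/9) = 0.023235; P(data | r = 8) = (8/9)(1/9)(8/9)(1/9)(8/9) = 0.0086708.
Weighting by the prior gives 4/17 · 0.0010838 = 0.00025502, 2/17 · 0.027096 = 0.0031878, 1/17 · 0.03387 = 0.0019924, 2/17 · 0.032922 = 0.0038732, 4/17 · 0.023235 = 0.005467, 4/17 · 0.0086708 = 0.0020402; summing to 0.016816.
Therefore the posterior P(r = 4 | data) = (0.0031878) / (0.016816) = 0.18957.

0.190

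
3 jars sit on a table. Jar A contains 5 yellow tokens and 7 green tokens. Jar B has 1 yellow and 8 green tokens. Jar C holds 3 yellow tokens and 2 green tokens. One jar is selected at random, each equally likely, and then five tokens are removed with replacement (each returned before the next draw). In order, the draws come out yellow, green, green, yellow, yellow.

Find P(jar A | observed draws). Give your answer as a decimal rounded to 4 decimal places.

0.4085

The likelihood of the observed sequence under each hypothesis: P(data | jar A) = (5/12)(7/12)(7/12)(5/12)(5/12) = 0.024615; P(data | jar B) = (1/9)(8/9)(8/9)(1/9)(1/9) = 0.0010838; P(data | jar C) = (3/5)(2/5)(2/5)(3/5)(3/5) = 0.03456.
Weighting by the prior gives 1/3 · 0.024615 = 0.008205, 1/3 · 0.0010838 = 0.00036128, 1/3 · 0.03456 = 0.01152; these sum to 0.020086.
Therefore the posterior P(jar A | data) = (0.008205) / (0.020086) = 0.40849.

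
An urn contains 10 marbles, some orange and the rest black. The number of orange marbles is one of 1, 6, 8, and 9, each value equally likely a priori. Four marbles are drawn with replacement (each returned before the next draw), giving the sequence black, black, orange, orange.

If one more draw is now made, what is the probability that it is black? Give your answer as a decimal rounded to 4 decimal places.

0.3648

Compute the likelihood of the observed sequence for each case: P(data | r = 1) = (9/10)(9/10)(1/10)(1/10) = 0.0081; P(data | r = 6) = (4/10)(4/10)(6/10)(6/10) = 0.0576; P(data | r = 8) = (2/10)(2/10)(8/10)(8/10) = 0.0256; P(data | r = 9) = (1/10)(1/10)(9/10)(9/10) = 0.0081.
Weighting by the prior gives 1/4 · 0.0081 = 0.002025, 1/4 · 0.0576 = 0.0144, 1/4 · 0.0256 = 0.0064, 1/4 · 0.0081 = 0.002025; summing to 0.02485.
The posterior is then P(r = 1 | data) = 0.081489, P(r = 6 | data) = 0.57948, P(r = 8 | data) = 0.25755, P(r = 9 | data) = 0.081489.
The predictive probability is P(black next | data) = (9/10)(0.081489) + (2/5)(0.57948) + (1/5)(0.25755) + (1/10)(0.081489) = 0.36479.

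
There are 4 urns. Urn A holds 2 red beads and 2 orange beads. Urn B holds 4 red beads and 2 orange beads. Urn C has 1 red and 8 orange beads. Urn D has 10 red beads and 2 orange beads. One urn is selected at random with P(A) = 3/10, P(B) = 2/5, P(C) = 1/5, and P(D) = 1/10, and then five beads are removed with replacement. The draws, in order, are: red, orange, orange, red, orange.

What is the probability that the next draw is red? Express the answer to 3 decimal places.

Under each hypothesis, the probability of the observed sequence is: P(data | urn A) = (2/4)(2/4)(2/4)(2/4)(2/4) = 0.03125; P(data | urn B) = (4/6)(2/6)(2/6)(4/6)(2/6) = 0.016461; P(data | urn C) = (1/9)(8/9)(8/9)(1/9)(8/9) = 0.0086708; P(data | urn D) = (10/12)(2/12)(2/12)(10/12)(2/12) = 0.003215.
The prior-weighted likelihoods are 3/10 · 0.03125 = 0.009375, 2/5 · 0.016461 = 0.0065844, 1/5 · 0.0086708 = 0.0017342, 1/10 · 0.003215 = 0.0003215; with total 0.018015.
The posterior is then P(urn A | data) = 0.5204, P(urn B | data) = 0.36549, P(urn C | data) = 0.096262, P(urn D | data) = 0.017846.
So P(red next | data) = Σ P(red next | H) P(H | data) = (1/2)(0.5204) + (2/3)(0.36549) + (1/9)(0.096262) + (5/6)(0.017846) = 0.52943.

0.529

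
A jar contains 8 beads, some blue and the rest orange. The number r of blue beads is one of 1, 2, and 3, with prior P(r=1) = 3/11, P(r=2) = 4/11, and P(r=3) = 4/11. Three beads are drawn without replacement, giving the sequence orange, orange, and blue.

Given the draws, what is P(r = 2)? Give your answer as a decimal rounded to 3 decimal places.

Under each hypothesis, the probability of the observed sequence is: P(data | r = 1) = (7/8)(6/7)(1/6) = 1/8; P(data | r = 2) = (6/8)(5/7)(2/6) = 5/28; P(data | r = 3) = (5/8)(4/7)(3/6) = 5/28.
The prior-weighted likelihoods are 3/11 · 1/8 = 3/88, 4/11 · 5/28 = 5/77, 4/11 · 5/28 = 5/77; summing to 101/616.
Therefore the posterior P(r = 2 | data) = (5/77) / (101/616) = 40/101.

0.396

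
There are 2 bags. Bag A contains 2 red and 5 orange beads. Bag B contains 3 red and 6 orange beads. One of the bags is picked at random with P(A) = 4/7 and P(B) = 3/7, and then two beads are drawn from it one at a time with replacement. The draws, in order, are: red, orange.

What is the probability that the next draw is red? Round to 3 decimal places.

Compute the likelihood of the observed sequence for each case: P(data | bag A) = (2/7)(5/7) = 0.20408; P(data | bag B) = (3/9)(6/9) = 0.22222.
The prior-weighted likelihoods are 4/7 · 0.20408 = 0.11662, 3/7 · 0.22222 = 0.095238; these sum to 0.21186.
The posterior is then P(bag A | data) = 0.55046, P(bag B | data) = 0.44954.
The predictive probability is P(red next | data) = (2/7)(0.55046) + (1/3)(0.44954) = 0.30712.

0.307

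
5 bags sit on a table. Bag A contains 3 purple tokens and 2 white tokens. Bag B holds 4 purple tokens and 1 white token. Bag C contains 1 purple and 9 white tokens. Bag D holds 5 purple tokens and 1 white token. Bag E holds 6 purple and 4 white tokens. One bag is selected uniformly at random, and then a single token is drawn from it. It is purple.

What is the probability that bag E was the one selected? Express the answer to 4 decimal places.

0.2045

The likelihood of this draw under each hypothesis: P(data | bag A) = (3/5) = 3/5; P(data | bag B) = (4/5) = 4/5; P(data | bag C) = (1/10) = 1/10; P(data | bag D) = (5/6) = 5/6; P(data | bag E) = (6/10) = 3/5.
Multiplying each by its prior: 1/5 · 3/5 = 3/25, 1/5 · 4/5 = 4/25, 1/5 · 1/10 = 1/50, 1/5 · 5/6 = 1/6, 1/5 · 3/5 = 3/25; with total 44/75.
Hence P(bag E | data) = (3/25) / (44/75) = 9/44.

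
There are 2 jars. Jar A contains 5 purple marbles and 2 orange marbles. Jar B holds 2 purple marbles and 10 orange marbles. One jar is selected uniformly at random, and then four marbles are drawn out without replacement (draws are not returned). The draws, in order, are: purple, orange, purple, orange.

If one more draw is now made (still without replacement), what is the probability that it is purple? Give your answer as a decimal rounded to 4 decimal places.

0.7586

Under each hypothesis, the probability of the observed sequence is: P(data | jar A) = (5/7)(2/6)(4/5)(1/4) = 1/21; P(data | jar B) = (2/12)(10/11)(1/10)(9/9) = 1/66.
The prior-weighted likelihoods are 1/2 · 1/21 = 1/42, 1/2 · 1/66 = 1/132; these sum to 29/924.
The posterior is then P(jar A | data) = 22/29, P(jar B | data) = 7/29.
So P(purple next | data) = Σ P(purple next | H) P(H | data) = (1)(22/29) + (0)(7/29) = 22/29.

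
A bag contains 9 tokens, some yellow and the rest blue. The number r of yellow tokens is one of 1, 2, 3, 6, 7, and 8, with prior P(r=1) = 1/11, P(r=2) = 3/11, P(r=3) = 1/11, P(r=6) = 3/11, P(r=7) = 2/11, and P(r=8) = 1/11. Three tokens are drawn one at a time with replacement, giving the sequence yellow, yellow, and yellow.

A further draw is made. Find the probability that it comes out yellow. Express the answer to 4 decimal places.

The likelihood of the observed sequence under each hypothesis: P(data | r = 1) = (1/9)(1/9)(1/9) = 0.0013717; P(data | r = 2) = (2/9)(2/9)(2/9) = 0.010974; P(data | r = 3) = (3/9)(3/9)(3/9) = 0.037037; P(data | r = 6) = (6/9)(6/9)(6/9) = 0.2963; P(data | r = 7) = (7/9)(7/9)(7/9) = 0.47051; P(data | r = 8) = (8/9)(8/9)(8/9) = 0.70233.
Multiplying each by its prior: 1/11 · 0.0013717 = 0.0001247, 3/11 · 0.010974 = 0.0029929, 1/11 · 0.037037 = 0.003367, 3/11 · 0.2963 = 0.080808, 2/11 · 0.47051 = 0.085547, 1/11 · 0.70233 = 0.063848; with total 0.23669.
Normalising, the posterior is P(r = 1 | data) = 0.00052687, P(r = 2 | data) = 0.012645, P(r = 3 | data) = 0.014226, P(r = 6 | data) = 0.34141, P(r = 7 | data) = 0.36143, P(r = 8 | data) = 0.26976.
The predictive probability is P(yellow next | data) = (1/9)(0.00052687) + (2/9)(0.012645) + (1/3)(0.014226) + (2/3)(0.34141) + (7/9)(0.36143) + (8/9)(0.26976) = 0.75612.

0.7561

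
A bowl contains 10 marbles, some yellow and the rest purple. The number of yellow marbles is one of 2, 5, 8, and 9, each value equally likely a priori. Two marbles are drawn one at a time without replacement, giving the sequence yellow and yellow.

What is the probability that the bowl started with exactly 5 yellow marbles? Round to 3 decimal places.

0.133

For each hypothesis, P(data | H) works out to: P(data | r = 2) = (2/10)(1/9) = 1/45; P(data | r = 5) = (5/10)(4/9) = 2/9; P(data | r = 8) = (8/10)(7/9) = 28/45; P(data | r = 9) = (9/10)(8/9) = 4/5.
The prior-weighted likelihoods are 1/4 · 1/45 = 1/180, 1/4 · 2/9 = 1/18, 1/4 · 28/45 = 7/45, 1/4 · 4/5 = 1/5; summing to 5/12.
Therefore the posterior P(r = 5 | data) = (1/18) / (5/12) = 2/15.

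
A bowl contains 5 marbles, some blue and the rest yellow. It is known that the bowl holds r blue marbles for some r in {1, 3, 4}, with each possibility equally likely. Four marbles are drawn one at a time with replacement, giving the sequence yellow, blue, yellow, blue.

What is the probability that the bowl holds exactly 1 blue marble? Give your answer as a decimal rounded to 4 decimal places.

Compute the likelihood of the observed sequence for each case: P(data | r = 1) = (4/5)(1/5)(4/5)(1/5) = 0.0256; P(data | r = 3) = (2/5)(3/5)(2/5)(3/5) = 0.0576; P(data | r = 4) = (1/5)(4/5)(1/5)(4/5) = 0.0256.
Weighting by the prior gives 1/3 · 0.0256 = 0.0085333, 1/3 · 0.0576 = 0.0192, 1/3 · 0.0256 = 0.0085333; with total 0.036267.
By Bayes' rule, P(r = 1 | data) = (0.0085333) / (0.036267) = 0.23529.

0.2353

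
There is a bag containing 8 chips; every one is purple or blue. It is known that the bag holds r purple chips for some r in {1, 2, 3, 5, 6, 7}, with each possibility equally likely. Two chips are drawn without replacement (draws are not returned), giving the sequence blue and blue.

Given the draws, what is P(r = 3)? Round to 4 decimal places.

0.2000

Compute the likelihood of the observed sequence for each case: P(data | r = 1) = (7/8)(6/7) = 3/4; P(data | r = 2) = (6/8)(5/7) = 15/28; P(data | r = 3) = (5/8)(4/7) = 5/14; P(data | r = 5) = (3/8)(2/7) = 3/28; P(data | r = 6) = (2/8)(1/7) = 1/28; P(data | r = 7) = (1/8)(0/7) = 0.
Weighting by the prior gives 1/6 · 3/4 = 1/8, 1/6 · 15/28 = 5/56, 1/6 · 5/14 = 5/84, 1/6 · 3/28 = 1/56, 1/6 · 1/28 = 1/168, 1/6 · 0 = 0; summing to 25/84.
Hence P(r = 3 | data) = (5/84) / (25/84) = 1/5.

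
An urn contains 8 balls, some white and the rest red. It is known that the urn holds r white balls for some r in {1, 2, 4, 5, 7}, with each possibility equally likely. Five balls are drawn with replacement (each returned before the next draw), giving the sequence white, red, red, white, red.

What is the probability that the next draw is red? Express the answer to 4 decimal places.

0.5819

For each hypothesis, P(data | H) works out to: P(data | r = 1) = (1/8)(7/8)(7/8)(1/8)(7/8) = 0.010468; P(data | r = 2) = (2/8)(6/8)(6/8)(2/8)(6/8) = 0.026367; P(data | r = 4) = (4/8)(4/8)(4/8)(4/8)(4/8) = 0.03125; P(data | r = 5) = (5/8)(3/8)(3/8)(5/8)(3/8) = 0.020599; P(data | r = 7) = (7/8)(1/8)(1/8)(7/8)(1/8) = 0.0014954.
Multiplying each by its prior: 1/5 · 0.010468 = 0.0020935, 1/5 · 0.026367 = 0.0052734, 1/5 · 0.03125 = 0.00625, 1/5 · 0.020599 = 0.0041199, 1/5 · 0.0014954 = 0.00029907; summing to 0.018036.
The posterior is then P(r = 1 | data) = 0.11607, P(r = 2 | data) = 0.29239, P(r = 4 | data) = 0.34653, P(r = 5 | data) = 0.22843, P(r = 7 | data) = 0.016582.
So P(red next | data) = Σ P(red next | H) P(H | data) = (7/8)(0.11607) + (3/4)(0.29239) + (1/2)(0.34653) + (3/8)(0.22843) + (1/8)(0.016582) = 0.58185.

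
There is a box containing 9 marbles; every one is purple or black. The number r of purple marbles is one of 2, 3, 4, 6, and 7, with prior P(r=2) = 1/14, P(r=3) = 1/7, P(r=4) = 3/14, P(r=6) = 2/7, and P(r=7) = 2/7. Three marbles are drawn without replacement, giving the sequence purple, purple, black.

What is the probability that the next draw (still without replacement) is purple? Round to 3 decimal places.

0.615

The likelihood of the observed sequence under each hypothesis: P(data | r = 2) = (2/9)(1/8)(7/7) = 0.027778; P(data | r = 3) = (3/9)(2/8)(6/7) = 0.071429; P(data | r = 4) = (4/9)(3/8)(5/7) = 0.11905; P(data | r = 6) = (6/9)(5/8)(3/7) = 0.17857; P(data | r = 7) = (7/9)(6/8)(2/7) = 0.16667.
Multiplying each by its prior: 1/14 · 0.027778 = 0.0019841, 1/7 · 0.071429 = 0.010204, 3/14 · 0.11905 = 0.02551, 2/7 · 0.17857 = 0.05102, 2/7 · 0.16667 = 0.047619; these sum to 0.13634.
Dividing through by the total gives posterior P(r = 2 | data) = 0.014553, P(r = 3 | data) = 0.074844, P(r = 4 | data) = 0.18711, P(r = 6 | data) = 0.37422, P(r = 7 | data) = 0.34927.
Averaging over the posterior, P(purple next | data) = (0)(0.014553) + (1/6)(0.074844) + (1/3)(0.18711) + (2/3)(0.37422) + (5/6)(0.34927) = 0.61538.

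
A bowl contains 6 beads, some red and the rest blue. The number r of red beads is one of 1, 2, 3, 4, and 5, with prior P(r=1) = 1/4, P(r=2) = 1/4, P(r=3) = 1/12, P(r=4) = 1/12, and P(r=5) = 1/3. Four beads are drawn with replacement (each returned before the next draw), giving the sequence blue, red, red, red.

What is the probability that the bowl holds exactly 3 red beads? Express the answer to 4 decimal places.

0.0988

For each hypothesis, P(data | H) works out to: P(data | r = 1) = (5/6)(1/6)(1/6)(1/6) = 0.003858; P(data | r = 2) = (4/6)(2/6)(2/6)(2/6) = 0.024691; P(data | r = 3) = (3/6)(3/6)(3/6)(3/6) = 0.0625; P(data | r = 4) = (2/6)(4/6)(4/6)(4/6) = 0.098765; P(data | r = 5) = (1/6)(5/6)(5/6)(5/6) = 0.096451.
Multiplying each by its prior: 1/4 · 0.003858 = 0.00096451, 1/4 · 0.024691 = 0.0061728, 1/12 · 0.0625 = 0.0052083, 1/12 · 0.098765 = 0.0082305, 1/3 · 0.096451 = 0.03215; summing to 0.052726.
Hence P(r = 3 | data) = (0.0052083) / (0.052726) = 0.09878.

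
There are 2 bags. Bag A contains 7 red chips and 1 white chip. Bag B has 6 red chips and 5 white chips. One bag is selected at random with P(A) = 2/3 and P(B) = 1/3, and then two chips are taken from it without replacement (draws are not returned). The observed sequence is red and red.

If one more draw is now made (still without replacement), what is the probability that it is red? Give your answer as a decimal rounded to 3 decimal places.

The likelihood of the observed sequence under each hypothesis: P(data | bag A) = (7/8)(6/7) = 3/4; P(data | bag B) = (6/11)(5/10) = 3/11.
Multiplying each by its prior: 2/3 · 3/4 = 1/2, 1/3 · 3/11 = 1/11; these sum to 13/22.
Dividing through by the total gives posterior P(bag A | data) = 11/13, P(bag B | data) = 2/13.
So P(red next | data) = Σ P(red next | H) P(H | data) = (5/6)(11/13) + (4/9)(2/13) = 181/234.

0.774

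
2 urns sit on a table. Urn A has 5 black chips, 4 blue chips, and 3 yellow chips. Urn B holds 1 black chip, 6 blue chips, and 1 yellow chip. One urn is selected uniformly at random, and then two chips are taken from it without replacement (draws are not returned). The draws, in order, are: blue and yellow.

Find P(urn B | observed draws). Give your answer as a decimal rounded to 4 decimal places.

0.5410

For each hypothesis, P(data | H) works out to: P(data | urn A) = (4/12)(3/11) = 1/11; P(data | urn B) = (6/8)(1/7) = 3/28.
Multiplying each by its prior: 1/2 · 1/11 = 1/22, 1/2 · 3/28 = 3/56; with total 61/616.
Hence P(urn B | data) = (3/56) / (61/616) = 33/61.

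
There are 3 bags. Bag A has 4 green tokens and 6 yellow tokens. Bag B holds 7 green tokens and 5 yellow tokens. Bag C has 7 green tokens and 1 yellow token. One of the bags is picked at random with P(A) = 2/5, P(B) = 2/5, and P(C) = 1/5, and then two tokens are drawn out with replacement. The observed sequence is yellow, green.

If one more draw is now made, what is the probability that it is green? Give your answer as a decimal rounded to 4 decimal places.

0.5312

The likelihood of the observed sequence under each hypothesis: P(data | bag A) = (6/10)(4/10) = 0.24; P(data | bag B) = (5/12)(7/12) = 0.24306; P(data | bag C) = (1/8)(7/8) = 0.10938.
Weighting by the prior gives 2/5 · 0.24 = 0.096, 2/5 · 0.24306 = 0.097222, 1/5 · 0.10938 = 0.021875; these sum to 0.2151.
Normalising, the posterior is P(bag A | data) = 0.44631, P(bag B | data) = 0.45199, P(bag C | data) = 0.1017.
So P(green next | data) = Σ P(green next | H) P(H | data) = (2/5)(0.44631) + (7/12)(0.45199) + (7/8)(0.1017) = 0.53117.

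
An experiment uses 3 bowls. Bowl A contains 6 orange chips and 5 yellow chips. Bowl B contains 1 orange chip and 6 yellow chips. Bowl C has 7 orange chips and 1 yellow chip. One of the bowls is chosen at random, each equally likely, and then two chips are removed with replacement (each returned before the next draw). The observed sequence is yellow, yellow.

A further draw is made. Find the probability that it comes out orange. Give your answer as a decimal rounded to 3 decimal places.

0.242

The likelihood of the observed sequence under each hypothesis: P(data | bowl A) = (5/11)(5/11) = 0.20661; P(data | bowl B) = (6/7)(6/7) = 0.73469; P(data | bowl C) = (1/8)(1/8) = 0.015625.
The prior-weighted likelihoods are 1/3 · 0.20661 = 0.068871, 1/3 · 0.73469 = 0.2449, 1/3 · 0.015625 = 0.0052083; summing to 0.31898.
Dividing through by the total gives posterior P(bowl A | data) = 0.21591, P(bowl B | data) = 0.76776, P(bowl C | data) = 0.016328.
So P(orange next | data) = Σ P(orange next | H) P(H | data) = (6/11)(0.21591) + (1/7)(0.76776) + (7/8)(0.016328) = 0.24174.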